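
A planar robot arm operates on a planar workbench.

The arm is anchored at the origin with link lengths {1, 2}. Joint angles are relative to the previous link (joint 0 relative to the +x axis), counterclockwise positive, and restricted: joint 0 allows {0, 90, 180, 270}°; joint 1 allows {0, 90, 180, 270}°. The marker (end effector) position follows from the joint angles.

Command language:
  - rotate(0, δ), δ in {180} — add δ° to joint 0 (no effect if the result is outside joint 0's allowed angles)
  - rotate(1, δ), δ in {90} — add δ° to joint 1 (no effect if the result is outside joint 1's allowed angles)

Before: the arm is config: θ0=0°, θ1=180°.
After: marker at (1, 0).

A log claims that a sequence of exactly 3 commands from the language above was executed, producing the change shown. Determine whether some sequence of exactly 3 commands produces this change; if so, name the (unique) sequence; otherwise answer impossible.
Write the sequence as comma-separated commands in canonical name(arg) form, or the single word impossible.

rotate(0, 180), rotate(0, 180), rotate(0, 180)

initial: config: θ0=0°, θ1=180°
step 1 (rotate(0, 180)): config: θ0=180°, θ1=180°
step 2 (rotate(0, 180)): config: θ0=0°, θ1=180°
step 3 (rotate(0, 180)): config: θ0=180°, θ1=180°
no rival 3-sequence matches.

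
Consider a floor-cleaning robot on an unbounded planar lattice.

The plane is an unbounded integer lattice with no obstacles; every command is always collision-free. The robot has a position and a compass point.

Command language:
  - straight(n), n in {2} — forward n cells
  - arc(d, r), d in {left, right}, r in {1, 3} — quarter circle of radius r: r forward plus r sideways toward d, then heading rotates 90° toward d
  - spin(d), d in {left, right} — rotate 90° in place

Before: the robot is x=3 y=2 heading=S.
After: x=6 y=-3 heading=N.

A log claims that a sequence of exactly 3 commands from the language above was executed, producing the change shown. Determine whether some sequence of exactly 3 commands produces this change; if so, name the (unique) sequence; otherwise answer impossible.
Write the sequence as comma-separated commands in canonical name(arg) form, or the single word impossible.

straight(2), arc(left, 3), spin(left)

key: running spin(left) before straight(2) would end elsewhere — order is forced
from: x=3 y=2 heading=S
1. straight(2) → x=3 y=0 heading=S
2. arc(left, 3) → x=6 y=-3 heading=E
3. spin(left) → x=6 y=-3 heading=N
no rival 3-sequence matches.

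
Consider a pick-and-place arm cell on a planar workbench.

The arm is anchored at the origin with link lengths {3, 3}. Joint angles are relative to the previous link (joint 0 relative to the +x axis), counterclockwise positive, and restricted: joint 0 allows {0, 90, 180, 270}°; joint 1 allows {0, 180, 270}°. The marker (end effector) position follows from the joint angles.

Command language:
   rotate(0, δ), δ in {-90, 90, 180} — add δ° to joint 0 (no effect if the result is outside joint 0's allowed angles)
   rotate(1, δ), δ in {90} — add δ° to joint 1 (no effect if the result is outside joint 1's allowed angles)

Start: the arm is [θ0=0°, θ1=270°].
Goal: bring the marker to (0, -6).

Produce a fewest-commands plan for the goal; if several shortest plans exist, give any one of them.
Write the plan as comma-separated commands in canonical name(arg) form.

begin: [θ0=0°, θ1=270°]
step 1 (rotate(1, 90)): [θ0=0°, θ1=0°]
step 2 (rotate(0, -90)): [θ0=270°, θ1=0°]
nothing shorter than 2 reaches the goal.

rotate(1, 90), rotate(0, -90)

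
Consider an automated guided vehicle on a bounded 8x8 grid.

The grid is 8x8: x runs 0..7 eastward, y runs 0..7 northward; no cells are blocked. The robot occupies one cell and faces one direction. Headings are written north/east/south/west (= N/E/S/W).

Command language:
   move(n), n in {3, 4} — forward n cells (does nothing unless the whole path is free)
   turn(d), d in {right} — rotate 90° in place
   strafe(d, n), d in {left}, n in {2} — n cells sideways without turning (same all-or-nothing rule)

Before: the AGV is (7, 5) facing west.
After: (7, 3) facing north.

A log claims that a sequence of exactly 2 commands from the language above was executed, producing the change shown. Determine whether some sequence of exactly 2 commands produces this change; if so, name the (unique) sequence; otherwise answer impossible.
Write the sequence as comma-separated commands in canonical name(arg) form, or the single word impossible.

strafe(left, 2), turn(right)

key: cell and facing (now N) both changed — the 2 commands mix motion and turning
start: (7, 5) facing west
step 1 (strafe(left, 2)): (7, 3) facing west
step 2 (turn(right)): (7, 3) facing north
all 16 alternatives checked — unique.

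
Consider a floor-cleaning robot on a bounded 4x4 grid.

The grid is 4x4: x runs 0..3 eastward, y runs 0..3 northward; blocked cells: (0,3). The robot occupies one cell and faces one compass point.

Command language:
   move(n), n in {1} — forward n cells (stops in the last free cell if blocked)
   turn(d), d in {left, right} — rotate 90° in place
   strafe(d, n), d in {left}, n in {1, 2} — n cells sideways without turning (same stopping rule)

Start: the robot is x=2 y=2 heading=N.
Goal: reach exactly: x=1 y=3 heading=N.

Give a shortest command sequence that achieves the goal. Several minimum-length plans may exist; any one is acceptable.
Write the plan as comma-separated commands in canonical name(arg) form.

move(1), strafe(left, 2)

t0: x=2 y=2 heading=N
1. move(1) → x=2 y=3 heading=N
2. strafe(left, 2) → x=1 y=3 heading=N
shorter routes all fall short; 2 is best.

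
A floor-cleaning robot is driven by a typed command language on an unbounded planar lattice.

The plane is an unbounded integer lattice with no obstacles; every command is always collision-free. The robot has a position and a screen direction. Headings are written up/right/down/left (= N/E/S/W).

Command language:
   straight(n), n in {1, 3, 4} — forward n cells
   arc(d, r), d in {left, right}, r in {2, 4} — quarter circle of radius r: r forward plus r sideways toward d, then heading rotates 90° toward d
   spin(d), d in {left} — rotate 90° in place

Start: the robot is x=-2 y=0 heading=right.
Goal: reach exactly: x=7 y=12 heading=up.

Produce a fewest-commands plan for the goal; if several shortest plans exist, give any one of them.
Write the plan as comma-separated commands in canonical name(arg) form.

start: x=-2 y=0 heading=right
[1] after spin(left): x=-2 y=0 heading=up
[2] after arc(right, 4): x=2 y=4 heading=right
[3] after straight(1): x=3 y=4 heading=right
[4] after arc(left, 4): x=7 y=8 heading=up
[5] after straight(4): x=7 y=12 heading=up
minimal: 5 command(s), checked below 5.

spin(left), arc(right, 4), straight(1), arc(left, 4), straight(4)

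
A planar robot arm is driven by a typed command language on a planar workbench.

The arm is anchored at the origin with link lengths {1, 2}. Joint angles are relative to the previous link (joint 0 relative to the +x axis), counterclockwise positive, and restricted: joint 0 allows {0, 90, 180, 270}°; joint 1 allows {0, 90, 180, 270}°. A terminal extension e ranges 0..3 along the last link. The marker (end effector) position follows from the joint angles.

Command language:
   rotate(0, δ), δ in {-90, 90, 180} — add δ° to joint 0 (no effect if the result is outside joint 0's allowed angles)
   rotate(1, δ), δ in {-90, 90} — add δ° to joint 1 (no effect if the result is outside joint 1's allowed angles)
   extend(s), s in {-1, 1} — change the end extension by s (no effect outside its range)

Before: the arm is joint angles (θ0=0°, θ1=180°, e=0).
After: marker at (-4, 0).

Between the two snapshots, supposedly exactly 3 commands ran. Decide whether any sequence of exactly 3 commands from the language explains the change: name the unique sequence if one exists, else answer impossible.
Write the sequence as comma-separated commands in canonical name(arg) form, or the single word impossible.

begin: joint angles (θ0=0°, θ1=180°, e=0)
t=1 extend(1) ⇒ joint angles (θ0=0°, θ1=180°, e=1)
t=2 extend(1) ⇒ joint angles (θ0=0°, θ1=180°, e=2)
t=3 extend(1) ⇒ joint angles (θ0=0°, θ1=180°, e=3)
uniquely the one of 343 3-step routes that fits.

extend(1), extend(1), extend(1)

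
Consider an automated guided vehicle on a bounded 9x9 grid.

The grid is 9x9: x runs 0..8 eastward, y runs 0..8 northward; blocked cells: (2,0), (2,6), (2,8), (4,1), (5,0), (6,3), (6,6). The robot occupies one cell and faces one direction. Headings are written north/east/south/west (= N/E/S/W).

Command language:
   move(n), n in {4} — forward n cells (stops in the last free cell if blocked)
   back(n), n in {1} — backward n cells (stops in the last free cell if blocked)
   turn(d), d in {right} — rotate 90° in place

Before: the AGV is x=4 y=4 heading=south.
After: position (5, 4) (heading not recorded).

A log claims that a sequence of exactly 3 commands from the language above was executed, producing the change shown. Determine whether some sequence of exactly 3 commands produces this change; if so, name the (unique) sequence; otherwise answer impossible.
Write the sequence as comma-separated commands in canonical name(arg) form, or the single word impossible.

t0: x=4 y=4 heading=south
[1] after turn(right): x=4 y=4 heading=west
[2] after back(1): x=5 y=4 heading=west
[3] after turn(right): x=5 y=4 heading=north
all 27 alternatives checked — unique.

turn(right), back(1), turn(right)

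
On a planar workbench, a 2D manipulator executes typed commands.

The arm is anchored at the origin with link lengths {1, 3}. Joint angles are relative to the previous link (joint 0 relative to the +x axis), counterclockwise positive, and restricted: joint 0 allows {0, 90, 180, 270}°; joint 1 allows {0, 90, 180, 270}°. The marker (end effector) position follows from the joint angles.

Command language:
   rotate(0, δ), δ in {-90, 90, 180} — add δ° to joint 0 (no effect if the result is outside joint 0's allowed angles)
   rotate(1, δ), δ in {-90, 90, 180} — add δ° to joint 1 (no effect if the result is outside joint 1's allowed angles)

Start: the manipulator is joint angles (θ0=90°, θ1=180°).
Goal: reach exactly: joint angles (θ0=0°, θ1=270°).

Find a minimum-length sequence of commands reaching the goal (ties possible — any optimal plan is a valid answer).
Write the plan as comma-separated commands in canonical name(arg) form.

rotate(1, 90), rotate(0, -90)

from: joint angles (θ0=90°, θ1=180°)
1. rotate(1, 90) → joint angles (θ0=90°, θ1=270°)
2. rotate(0, -90) → joint angles (θ0=0°, θ1=270°)
no 1-step plan works, so 2 is optimal.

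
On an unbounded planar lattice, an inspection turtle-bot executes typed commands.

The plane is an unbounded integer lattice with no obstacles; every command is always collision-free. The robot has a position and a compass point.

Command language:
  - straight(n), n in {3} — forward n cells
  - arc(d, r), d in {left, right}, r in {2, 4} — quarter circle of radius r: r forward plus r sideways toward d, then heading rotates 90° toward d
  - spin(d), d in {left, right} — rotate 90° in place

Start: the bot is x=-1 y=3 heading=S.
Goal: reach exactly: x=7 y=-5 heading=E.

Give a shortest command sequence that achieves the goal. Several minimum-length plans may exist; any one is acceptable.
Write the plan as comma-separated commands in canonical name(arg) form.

spin(left), arc(right, 4), arc(left, 4)

t0: x=-1 y=3 heading=S
step 1 (spin(left)): x=-1 y=3 heading=E
step 2 (arc(right, 4)): x=3 y=-1 heading=S
step 3 (arc(left, 4)): x=7 y=-5 heading=E
minimal: 3 command(s), checked below 3.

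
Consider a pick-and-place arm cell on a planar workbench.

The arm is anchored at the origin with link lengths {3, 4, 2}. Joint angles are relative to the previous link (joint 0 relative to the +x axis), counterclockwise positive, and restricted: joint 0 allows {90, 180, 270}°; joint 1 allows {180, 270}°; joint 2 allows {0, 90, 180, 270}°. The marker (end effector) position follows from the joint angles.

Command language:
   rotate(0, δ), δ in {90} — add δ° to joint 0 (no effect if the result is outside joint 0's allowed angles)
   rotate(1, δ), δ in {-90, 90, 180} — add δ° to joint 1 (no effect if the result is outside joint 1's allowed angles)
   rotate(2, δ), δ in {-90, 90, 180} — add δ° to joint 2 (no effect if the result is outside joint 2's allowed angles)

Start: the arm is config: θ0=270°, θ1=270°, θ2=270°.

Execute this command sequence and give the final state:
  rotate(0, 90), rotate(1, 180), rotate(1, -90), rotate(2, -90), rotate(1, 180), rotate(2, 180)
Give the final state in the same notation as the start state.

initial: config: θ0=270°, θ1=270°, θ2=270°
t=1 rotate(0, 90) ⇒ config: θ0=270°, θ1=270°, θ2=270°
t=2 rotate(1, 180) ⇒ config: θ0=270°, θ1=270°, θ2=270°
t=3 rotate(1, -90) ⇒ config: θ0=270°, θ1=180°, θ2=270°
t=4 rotate(2, -90) ⇒ config: θ0=270°, θ1=180°, θ2=180°
t=5 rotate(1, 180) ⇒ config: θ0=270°, θ1=180°, θ2=180°
t=6 rotate(2, 180) ⇒ config: θ0=270°, θ1=180°, θ2=0°

config: θ0=270°, θ1=180°, θ2=0°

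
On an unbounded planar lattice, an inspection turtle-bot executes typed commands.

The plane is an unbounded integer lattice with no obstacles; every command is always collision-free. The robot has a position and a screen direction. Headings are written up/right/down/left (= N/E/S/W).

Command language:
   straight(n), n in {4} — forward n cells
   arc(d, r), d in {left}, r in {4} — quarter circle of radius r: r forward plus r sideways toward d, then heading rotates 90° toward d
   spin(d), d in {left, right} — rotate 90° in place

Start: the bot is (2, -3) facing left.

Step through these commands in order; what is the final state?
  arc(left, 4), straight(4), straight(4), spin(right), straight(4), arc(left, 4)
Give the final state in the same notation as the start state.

(-10, -19) facing down

from: (2, -3) facing left
[1] after arc(left, 4): (-2, -7) facing down
[2] after straight(4): (-2, -11) facing down
[3] after straight(4): (-2, -15) facing down
[4] after spin(right): (-2, -15) facing left
[5] after straight(4): (-6, -15) facing left
[6] after arc(left, 4): (-10, -19) facing down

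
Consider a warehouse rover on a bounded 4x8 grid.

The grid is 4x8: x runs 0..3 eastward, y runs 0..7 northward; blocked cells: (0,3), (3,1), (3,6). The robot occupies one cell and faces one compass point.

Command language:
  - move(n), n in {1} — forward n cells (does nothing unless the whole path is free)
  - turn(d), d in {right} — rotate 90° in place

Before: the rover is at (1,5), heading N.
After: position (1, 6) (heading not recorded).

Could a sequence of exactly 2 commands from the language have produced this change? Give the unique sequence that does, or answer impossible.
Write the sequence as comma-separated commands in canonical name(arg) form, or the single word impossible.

key: order matters: swapping move(1) and turn(right) lands elsewhere
begin: at (1,5), heading N
t=1 move(1) ⇒ at (1,6), heading N
t=2 turn(right) ⇒ at (1,6), heading E
no rival 2-sequence matches.

move(1), turn(right)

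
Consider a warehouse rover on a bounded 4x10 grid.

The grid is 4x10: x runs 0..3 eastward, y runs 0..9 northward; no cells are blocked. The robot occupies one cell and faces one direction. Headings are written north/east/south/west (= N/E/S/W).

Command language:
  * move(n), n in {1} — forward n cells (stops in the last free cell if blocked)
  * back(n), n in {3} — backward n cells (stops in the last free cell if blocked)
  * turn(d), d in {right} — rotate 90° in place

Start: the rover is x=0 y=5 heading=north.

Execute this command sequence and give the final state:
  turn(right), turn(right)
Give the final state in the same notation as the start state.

x=0 y=5 heading=south

t0: x=0 y=5 heading=north
[1] after turn(right): x=0 y=5 heading=east
[2] after turn(right): x=0 y=5 heading=south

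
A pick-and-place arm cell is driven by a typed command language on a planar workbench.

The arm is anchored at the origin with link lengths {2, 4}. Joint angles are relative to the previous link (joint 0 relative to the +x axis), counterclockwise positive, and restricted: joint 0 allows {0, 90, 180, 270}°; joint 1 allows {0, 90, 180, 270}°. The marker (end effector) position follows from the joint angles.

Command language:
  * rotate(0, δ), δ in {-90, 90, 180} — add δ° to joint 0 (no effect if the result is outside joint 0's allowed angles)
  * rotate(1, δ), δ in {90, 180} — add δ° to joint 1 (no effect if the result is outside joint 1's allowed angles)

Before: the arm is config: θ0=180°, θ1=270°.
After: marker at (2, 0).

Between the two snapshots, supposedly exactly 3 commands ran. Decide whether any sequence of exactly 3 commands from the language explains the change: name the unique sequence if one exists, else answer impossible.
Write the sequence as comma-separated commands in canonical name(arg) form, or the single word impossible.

rotate(1, 90), rotate(1, 90), rotate(1, 90)

start: config: θ0=180°, θ1=270°
1. rotate(1, 90) → config: θ0=180°, θ1=0°
2. rotate(1, 90) → config: θ0=180°, θ1=90°
3. rotate(1, 90) → config: θ0=180°, θ1=180°
uniquely the one of 125 3-step routes that fits.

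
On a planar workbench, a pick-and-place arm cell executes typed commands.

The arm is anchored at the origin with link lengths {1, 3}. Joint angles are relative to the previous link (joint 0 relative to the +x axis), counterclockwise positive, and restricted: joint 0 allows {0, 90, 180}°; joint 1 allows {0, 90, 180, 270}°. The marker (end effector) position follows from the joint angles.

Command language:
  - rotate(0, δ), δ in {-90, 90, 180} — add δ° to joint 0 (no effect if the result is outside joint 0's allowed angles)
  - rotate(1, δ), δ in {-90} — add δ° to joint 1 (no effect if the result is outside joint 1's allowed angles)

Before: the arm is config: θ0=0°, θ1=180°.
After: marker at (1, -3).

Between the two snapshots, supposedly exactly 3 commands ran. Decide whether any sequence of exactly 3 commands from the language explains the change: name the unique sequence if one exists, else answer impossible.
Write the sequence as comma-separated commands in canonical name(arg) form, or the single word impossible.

rotate(1, -90), rotate(1, -90), rotate(1, -90)

from: config: θ0=0°, θ1=180°
[1] after rotate(1, -90): config: θ0=0°, θ1=90°
[2] after rotate(1, -90): config: θ0=0°, θ1=0°
[3] after rotate(1, -90): config: θ0=0°, θ1=270°
uniquely the one of 64 3-step routes that fits.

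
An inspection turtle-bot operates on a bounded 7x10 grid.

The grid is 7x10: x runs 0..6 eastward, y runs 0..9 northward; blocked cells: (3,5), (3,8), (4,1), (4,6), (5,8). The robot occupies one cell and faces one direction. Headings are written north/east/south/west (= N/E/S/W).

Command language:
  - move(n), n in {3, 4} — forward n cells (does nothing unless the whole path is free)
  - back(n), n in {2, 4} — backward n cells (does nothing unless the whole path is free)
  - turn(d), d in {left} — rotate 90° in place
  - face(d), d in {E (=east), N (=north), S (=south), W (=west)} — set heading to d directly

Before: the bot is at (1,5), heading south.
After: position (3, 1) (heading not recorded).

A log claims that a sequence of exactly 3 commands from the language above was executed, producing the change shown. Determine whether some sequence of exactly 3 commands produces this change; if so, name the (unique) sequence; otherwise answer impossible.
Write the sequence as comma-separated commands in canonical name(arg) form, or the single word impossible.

key: order matters: swapping move(4) and back(2) lands elsewhere
initial: at (1,5), heading south
1. move(4) → at (1,1), heading south
2. face(W) → at (1,1), heading west
3. back(2) → at (3,1), heading west
uniquely the one of 729 3-step routes that fits.

move(4), face(W), back(2)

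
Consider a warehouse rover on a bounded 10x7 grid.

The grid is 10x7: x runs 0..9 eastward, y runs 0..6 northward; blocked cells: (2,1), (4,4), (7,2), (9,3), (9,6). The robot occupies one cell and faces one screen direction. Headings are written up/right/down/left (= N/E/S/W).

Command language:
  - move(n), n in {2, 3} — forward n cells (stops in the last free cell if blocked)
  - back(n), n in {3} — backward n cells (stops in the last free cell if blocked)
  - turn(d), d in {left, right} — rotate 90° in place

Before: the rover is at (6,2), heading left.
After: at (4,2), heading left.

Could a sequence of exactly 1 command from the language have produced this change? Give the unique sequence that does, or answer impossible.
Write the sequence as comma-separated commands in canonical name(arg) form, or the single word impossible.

move(2)

key: still facing W — the one step turns nothing
t0: at (6,2), heading left
1. move(2) → at (4,2), heading left
no other 1-command option fits: unique.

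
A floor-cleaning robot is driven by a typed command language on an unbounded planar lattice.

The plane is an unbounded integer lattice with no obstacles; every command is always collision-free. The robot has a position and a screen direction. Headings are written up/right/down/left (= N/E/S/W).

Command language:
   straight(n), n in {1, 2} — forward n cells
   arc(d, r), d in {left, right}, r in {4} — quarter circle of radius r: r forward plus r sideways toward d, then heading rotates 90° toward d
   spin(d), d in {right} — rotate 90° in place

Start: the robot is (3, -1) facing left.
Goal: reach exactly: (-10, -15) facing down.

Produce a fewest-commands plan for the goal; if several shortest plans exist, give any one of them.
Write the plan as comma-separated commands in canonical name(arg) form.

from: (3, -1) facing left
[1] after arc(left, 4): (-1, -5) facing down
[2] after straight(2): (-1, -7) facing down
[3] after arc(right, 4): (-5, -11) facing left
[4] after straight(1): (-6, -11) facing left
[5] after arc(left, 4): (-10, -15) facing down
nothing shorter than 5 reaches the goal.

arc(left, 4), straight(2), arc(right, 4), straight(1), arc(left, 4)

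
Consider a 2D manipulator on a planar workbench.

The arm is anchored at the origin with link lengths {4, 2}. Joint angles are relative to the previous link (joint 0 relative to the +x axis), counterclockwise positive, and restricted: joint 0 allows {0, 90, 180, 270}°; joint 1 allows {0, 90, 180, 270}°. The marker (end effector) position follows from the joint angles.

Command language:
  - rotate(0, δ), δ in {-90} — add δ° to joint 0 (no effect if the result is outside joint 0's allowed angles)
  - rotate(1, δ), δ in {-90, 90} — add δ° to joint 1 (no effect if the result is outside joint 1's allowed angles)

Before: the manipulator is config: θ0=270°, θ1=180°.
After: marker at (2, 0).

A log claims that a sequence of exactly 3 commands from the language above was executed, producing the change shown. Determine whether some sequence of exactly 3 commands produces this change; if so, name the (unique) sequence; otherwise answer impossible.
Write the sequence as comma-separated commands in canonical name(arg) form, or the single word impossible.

start: config: θ0=270°, θ1=180°
[1] after rotate(0, -90): config: θ0=180°, θ1=180°
[2] after rotate(0, -90): config: θ0=90°, θ1=180°
[3] after rotate(0, -90): config: θ0=0°, θ1=180°
all 27 alternatives checked — unique.

rotate(0, -90), rotate(0, -90), rotate(0, -90)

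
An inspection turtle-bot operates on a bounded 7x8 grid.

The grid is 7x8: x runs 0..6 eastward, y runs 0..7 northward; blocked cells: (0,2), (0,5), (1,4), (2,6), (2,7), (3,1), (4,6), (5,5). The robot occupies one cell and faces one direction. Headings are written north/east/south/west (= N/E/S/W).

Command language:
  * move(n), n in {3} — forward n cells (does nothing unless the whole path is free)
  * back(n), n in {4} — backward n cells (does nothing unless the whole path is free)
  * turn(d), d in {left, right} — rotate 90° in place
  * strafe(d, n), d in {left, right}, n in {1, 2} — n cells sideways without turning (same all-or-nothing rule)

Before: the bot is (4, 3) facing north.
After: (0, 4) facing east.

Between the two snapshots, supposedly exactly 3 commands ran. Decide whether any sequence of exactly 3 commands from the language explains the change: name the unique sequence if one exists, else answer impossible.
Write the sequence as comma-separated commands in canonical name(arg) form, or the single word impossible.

key: order matters: swapping turn(right) and strafe(left, 1) lands elsewhere
t0: (4, 3) facing north
step 1 (turn(right)): (4, 3) facing east
step 2 (back(4)): (0, 3) facing east
step 3 (strafe(left, 1)): (0, 4) facing east
no other 3-command option fits: unique.

turn(right), back(4), strafe(left, 1)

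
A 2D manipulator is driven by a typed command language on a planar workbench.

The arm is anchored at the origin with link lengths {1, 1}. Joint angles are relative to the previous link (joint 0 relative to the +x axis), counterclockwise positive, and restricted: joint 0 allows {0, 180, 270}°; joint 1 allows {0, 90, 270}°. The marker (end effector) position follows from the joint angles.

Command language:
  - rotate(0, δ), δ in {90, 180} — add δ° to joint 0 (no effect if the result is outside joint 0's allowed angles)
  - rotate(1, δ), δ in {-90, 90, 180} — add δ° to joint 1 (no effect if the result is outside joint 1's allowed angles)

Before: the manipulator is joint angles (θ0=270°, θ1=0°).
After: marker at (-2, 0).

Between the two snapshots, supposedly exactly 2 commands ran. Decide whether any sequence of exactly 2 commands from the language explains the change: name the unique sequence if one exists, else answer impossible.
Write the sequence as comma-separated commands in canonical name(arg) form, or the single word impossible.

rotate(0, 90), rotate(0, 180)

key: running rotate(0, 180) before rotate(0, 90) would end elsewhere — order is forced
begin: joint angles (θ0=270°, θ1=0°)
t=1 rotate(0, 90) ⇒ joint angles (θ0=0°, θ1=0°)
t=2 rotate(0, 180) ⇒ joint angles (θ0=180°, θ1=0°)
all 25 alternatives checked — unique.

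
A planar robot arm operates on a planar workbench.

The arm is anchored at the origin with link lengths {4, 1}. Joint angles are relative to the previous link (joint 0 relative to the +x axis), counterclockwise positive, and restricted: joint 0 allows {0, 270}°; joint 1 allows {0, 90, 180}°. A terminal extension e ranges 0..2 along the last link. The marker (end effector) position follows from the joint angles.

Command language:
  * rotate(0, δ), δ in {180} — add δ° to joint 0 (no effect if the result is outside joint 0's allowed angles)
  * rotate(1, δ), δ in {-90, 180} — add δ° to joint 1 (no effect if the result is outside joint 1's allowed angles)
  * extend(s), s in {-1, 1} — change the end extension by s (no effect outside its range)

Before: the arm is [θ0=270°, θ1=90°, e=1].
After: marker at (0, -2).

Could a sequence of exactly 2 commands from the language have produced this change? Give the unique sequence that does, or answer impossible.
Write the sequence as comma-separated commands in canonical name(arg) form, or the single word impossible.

rotate(1, -90), rotate(1, 180)

key: order matters: swapping rotate(1, -90) and rotate(1, 180) lands elsewhere
initial: [θ0=270°, θ1=90°, e=1]
1. rotate(1, -90) → [θ0=270°, θ1=0°, e=1]
2. rotate(1, 180) → [θ0=270°, θ1=180°, e=1]
no other 2-command option fits: unique.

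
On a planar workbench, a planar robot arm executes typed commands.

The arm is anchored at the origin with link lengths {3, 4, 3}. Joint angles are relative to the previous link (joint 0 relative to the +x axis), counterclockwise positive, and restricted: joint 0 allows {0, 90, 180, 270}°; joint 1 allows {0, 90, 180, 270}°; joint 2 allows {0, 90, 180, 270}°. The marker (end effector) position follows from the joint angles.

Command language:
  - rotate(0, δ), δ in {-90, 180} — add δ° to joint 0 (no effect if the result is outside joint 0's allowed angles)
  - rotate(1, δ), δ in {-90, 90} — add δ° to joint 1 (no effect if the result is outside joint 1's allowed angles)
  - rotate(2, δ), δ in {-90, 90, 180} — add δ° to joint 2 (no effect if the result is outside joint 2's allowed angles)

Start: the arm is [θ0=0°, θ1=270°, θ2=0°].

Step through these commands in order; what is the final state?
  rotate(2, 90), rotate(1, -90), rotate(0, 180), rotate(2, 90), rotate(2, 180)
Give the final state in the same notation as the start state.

from: [θ0=0°, θ1=270°, θ2=0°]
1. rotate(2, 90) → [θ0=0°, θ1=270°, θ2=90°]
2. rotate(1, -90) → [θ0=0°, θ1=180°, θ2=90°]
3. rotate(0, 180) → [θ0=180°, θ1=180°, θ2=90°]
4. rotate(2, 90) → [θ0=180°, θ1=180°, θ2=180°]
5. rotate(2, 180) → [θ0=180°, θ1=180°, θ2=0°]

[θ0=180°, θ1=180°, θ2=0°]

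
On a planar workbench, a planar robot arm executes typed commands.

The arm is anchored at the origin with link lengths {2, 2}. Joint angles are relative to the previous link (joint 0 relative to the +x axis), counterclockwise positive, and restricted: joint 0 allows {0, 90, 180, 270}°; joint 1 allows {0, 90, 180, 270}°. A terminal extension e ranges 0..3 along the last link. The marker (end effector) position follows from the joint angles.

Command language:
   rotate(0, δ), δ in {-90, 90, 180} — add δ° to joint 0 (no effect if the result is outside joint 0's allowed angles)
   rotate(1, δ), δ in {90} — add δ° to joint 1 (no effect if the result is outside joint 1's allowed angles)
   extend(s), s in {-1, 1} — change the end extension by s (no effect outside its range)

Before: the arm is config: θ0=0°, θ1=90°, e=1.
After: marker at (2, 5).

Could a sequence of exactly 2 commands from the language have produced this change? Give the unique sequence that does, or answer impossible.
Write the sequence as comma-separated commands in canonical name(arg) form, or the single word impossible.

from: config: θ0=0°, θ1=90°, e=1
[1] after extend(1): config: θ0=0°, θ1=90°, e=2
[2] after extend(1): config: θ0=0°, θ1=90°, e=3
uniquely the one of 36 2-step routes that fits.

extend(1), extend(1)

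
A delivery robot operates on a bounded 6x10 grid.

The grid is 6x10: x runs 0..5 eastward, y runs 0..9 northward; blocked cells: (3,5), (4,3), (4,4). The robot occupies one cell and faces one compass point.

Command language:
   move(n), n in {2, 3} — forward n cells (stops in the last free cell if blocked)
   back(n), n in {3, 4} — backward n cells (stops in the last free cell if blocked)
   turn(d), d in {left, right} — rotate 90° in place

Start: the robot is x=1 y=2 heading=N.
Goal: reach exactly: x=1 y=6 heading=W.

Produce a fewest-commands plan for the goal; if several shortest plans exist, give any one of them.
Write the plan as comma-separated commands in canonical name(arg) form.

start: x=1 y=2 heading=N
step 1 (move(2)): x=1 y=4 heading=N
step 2 (move(2)): x=1 y=6 heading=N
step 3 (turn(left)): x=1 y=6 heading=W
no 2-step plan works, so 3 is optimal.

move(2), move(2), turn(left)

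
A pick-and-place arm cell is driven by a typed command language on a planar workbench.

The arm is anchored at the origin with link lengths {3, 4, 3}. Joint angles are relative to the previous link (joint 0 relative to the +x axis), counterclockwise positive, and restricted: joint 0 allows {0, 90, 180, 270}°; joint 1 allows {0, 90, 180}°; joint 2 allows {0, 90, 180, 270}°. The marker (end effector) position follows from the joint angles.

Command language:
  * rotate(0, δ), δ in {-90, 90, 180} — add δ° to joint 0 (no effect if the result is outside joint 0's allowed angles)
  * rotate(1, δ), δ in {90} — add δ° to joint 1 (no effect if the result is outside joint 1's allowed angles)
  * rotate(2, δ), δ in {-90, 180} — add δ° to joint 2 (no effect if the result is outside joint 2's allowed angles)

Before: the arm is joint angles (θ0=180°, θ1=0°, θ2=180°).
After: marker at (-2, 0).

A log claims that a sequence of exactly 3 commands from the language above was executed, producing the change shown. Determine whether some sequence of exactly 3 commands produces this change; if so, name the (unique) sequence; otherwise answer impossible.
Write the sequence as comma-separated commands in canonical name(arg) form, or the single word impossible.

rotate(1, 90), rotate(1, 90), rotate(1, 90)

begin: joint angles (θ0=180°, θ1=0°, θ2=180°)
t=1 rotate(1, 90) ⇒ joint angles (θ0=180°, θ1=90°, θ2=180°)
t=2 rotate(1, 90) ⇒ joint angles (θ0=180°, θ1=180°, θ2=180°)
t=3 rotate(1, 90) ⇒ joint angles (θ0=180°, θ1=180°, θ2=180°)
uniquely the one of 216 3-step routes that fits.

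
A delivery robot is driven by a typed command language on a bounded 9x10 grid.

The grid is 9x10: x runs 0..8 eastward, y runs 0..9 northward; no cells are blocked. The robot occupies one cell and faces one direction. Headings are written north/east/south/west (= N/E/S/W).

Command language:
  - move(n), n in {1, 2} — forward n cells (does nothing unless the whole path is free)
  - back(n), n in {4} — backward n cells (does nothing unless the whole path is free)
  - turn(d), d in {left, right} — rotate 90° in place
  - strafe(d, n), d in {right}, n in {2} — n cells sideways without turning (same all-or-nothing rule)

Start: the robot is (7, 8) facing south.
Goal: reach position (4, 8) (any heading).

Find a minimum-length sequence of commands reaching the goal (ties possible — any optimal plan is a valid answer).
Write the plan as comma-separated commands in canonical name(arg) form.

begin: (7, 8) facing south
1. turn(right) → (7, 8) facing west
2. move(2) → (5, 8) facing west
3. move(1) → (4, 8) facing west
no 2-step plan works, so 3 is optimal.

turn(right), move(2), move(1)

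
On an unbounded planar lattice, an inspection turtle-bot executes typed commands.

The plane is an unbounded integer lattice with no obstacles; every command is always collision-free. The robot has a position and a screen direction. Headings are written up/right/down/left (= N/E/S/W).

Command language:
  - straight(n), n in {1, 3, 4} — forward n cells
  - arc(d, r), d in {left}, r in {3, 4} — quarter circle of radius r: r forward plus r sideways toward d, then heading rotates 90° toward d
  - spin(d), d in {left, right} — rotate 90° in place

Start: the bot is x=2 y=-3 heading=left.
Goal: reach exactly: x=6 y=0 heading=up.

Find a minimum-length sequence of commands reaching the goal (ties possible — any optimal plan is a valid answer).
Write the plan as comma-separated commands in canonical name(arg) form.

from: x=2 y=-3 heading=left
1. spin(left) → x=2 y=-3 heading=down
2. spin(left) → x=2 y=-3 heading=right
3. straight(1) → x=3 y=-3 heading=right
4. arc(left, 3) → x=6 y=0 heading=up
minimal: 4 command(s), checked below 4.

spin(left), spin(left), straight(1), arc(left, 3)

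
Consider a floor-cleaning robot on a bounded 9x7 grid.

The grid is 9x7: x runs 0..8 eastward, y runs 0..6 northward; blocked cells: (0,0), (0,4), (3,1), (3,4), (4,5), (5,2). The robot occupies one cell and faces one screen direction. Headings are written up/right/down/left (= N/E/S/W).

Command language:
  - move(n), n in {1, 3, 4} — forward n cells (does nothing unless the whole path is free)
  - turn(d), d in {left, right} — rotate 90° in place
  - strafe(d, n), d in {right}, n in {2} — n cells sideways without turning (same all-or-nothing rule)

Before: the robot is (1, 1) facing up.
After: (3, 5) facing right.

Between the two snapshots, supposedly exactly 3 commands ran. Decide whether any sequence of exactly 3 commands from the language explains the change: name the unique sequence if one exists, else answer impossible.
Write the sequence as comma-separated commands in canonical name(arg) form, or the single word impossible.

move(4), strafe(right, 2), turn(right)

key: cell and facing (now E) both changed — the 3 commands mix motion and turning
from: (1, 1) facing up
[1] after move(4): (1, 5) facing up
[2] after strafe(right, 2): (3, 5) facing up
[3] after turn(right): (3, 5) facing right
uniquely the one of 216 3-step routes that fits.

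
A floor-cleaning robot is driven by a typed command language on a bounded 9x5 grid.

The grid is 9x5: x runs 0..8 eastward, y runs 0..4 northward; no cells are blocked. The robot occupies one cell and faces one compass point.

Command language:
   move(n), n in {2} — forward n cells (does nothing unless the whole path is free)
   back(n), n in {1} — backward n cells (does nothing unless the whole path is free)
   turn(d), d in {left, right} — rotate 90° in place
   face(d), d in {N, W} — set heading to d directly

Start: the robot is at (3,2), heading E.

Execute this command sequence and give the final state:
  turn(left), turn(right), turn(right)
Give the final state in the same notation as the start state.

from: at (3,2), heading E
step 1 (turn(left)): at (3,2), heading N
step 2 (turn(right)): at (3,2), heading E
step 3 (turn(right)): at (3,2), heading S

at (3,2), heading S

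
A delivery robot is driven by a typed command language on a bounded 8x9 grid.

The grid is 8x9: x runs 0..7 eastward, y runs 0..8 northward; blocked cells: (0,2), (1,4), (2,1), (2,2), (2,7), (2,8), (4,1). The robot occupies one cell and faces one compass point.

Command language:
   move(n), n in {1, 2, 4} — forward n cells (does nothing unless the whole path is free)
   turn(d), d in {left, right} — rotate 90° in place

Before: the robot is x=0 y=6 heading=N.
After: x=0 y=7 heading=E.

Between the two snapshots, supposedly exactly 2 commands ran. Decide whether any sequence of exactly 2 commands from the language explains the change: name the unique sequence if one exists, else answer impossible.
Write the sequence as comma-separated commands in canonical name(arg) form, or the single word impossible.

key: running turn(right) before move(1) would end elsewhere — order is forced
begin: x=0 y=6 heading=N
1. move(1) → x=0 y=7 heading=N
2. turn(right) → x=0 y=7 heading=E
all 25 alternatives checked — unique.

move(1), turn(right)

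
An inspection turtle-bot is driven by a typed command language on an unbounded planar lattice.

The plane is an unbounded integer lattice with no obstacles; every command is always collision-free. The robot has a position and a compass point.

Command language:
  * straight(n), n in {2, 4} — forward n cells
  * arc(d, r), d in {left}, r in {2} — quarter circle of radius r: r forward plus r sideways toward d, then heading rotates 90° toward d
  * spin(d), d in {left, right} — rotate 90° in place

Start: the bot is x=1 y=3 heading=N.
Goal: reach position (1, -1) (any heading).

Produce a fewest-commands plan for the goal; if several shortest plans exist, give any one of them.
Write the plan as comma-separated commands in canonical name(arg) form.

begin: x=1 y=3 heading=N
[1] after spin(right): x=1 y=3 heading=E
[2] after spin(right): x=1 y=3 heading=S
[3] after straight(4): x=1 y=-1 heading=S
minimal: 3 command(s), checked below 3.

spin(right), spin(right), straight(4)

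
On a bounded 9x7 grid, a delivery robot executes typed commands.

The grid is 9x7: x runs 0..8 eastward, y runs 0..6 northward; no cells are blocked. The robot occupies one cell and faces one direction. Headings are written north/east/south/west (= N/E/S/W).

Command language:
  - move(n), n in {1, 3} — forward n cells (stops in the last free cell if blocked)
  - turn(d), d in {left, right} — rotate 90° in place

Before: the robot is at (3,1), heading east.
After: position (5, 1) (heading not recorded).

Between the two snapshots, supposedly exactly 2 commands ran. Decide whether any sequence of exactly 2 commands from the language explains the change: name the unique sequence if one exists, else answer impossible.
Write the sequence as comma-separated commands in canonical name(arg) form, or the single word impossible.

begin: at (3,1), heading east
[1] after move(1): at (4,1), heading east
[2] after move(1): at (5,1), heading east
uniquely the one of 16 2-step routes that fits.

move(1), move(1)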